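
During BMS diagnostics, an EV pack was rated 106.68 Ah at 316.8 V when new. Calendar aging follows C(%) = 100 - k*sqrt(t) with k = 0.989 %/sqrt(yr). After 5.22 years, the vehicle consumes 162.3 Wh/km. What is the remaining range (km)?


Step 1: capacity retention = 100 - 0.989 * sqrt(5.22) = 100 - 0.989 * 2.2847 = 97.74%
Step 2: C_now = 106.68 * 97.74/100 = 104.27 Ah
Step 3: E_pack = V * C_now = 316.8 * 104.27 = 33033 Wh
Step 4: range = E_pack / consumption = 33033 / 162.3 = 203.5 km

203.5 km


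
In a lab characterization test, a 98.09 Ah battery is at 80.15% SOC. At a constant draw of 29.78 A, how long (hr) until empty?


Step 1: remaining = SOC/100 * C_total = 80.15/100 * 98.09 = 78.619 Ah
Step 2: t = remaining / I = 78.619 / 29.78 = 2.640 hr

2.640 hr


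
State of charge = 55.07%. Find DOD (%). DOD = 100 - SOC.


DOD = 100 - SOC = 100 - 55.07 = 44.93%

44.93%


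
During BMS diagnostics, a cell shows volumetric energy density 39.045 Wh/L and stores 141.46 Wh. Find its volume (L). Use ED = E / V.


V = E / ED = 141.46 / 39.045 = 3.623 L

3.623 L


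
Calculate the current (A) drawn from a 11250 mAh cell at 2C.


Convert: capacity = 11250 mAh = 11.25 Ah
I = C_rate * capacity = 2 * 11.25 = 22.5 A

22.5 A


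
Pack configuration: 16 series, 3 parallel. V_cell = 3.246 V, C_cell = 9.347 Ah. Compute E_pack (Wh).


V_pack = 16 * 3.246 = 51.936 V
C_pack = 3 * 9.347 = 28.041 Ah
E = V_pack * C_pack = 51.936 * 28.041 = 1456 Wh

1456 Wh


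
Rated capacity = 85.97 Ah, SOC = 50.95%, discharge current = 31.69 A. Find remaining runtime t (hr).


Step 1: remaining = SOC/100 * C_total = 50.95/100 * 85.97 = 43.802 Ah
Step 2: t = remaining / I = 43.802 / 31.69 = 1.382 hr

1.382 hr


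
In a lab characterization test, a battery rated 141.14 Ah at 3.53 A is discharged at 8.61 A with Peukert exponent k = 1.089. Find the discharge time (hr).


Step 1: t_rated = C / I_rated = 141.14 / 3.53 = 39.983 hr
Step 2: ratio = 3.53 / 8.61 = 0.40999
Step 3: ratio^k = 0.40999^1.089 = 0.37871
Step 4: t = t_rated * ratio^k = 39.983 * 0.37871 = 15.14 hr

15.14 hr


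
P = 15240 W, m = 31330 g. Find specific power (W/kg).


Convert: m = 31330 g = 31.33 kg
Specific power = 15240 W / 31.33 kg = 486.4 W/kg

486.4 W/kg


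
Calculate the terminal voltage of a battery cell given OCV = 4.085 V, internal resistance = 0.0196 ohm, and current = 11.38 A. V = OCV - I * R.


IR drop = 11.38 * 0.0196 = 0.22305 V
V = 4.085 - 0.22305 = 3.862 V

3.862 V


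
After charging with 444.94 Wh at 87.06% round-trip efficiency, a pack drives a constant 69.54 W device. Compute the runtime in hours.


Step 1: E_discharge = eta/100 * E_charge = 87.06/100 * 444.94 = 387.36 Wh
Step 2: t = E_discharge / P = 387.36 / 69.54 = 5.570 hr

5.570 hr


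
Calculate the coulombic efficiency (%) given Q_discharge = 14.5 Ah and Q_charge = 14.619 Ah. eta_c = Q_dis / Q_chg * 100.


eta_c = Q_dis / Q_chg * 100 = 14.5 / 14.619 * 100 = 99.19%

99.19%


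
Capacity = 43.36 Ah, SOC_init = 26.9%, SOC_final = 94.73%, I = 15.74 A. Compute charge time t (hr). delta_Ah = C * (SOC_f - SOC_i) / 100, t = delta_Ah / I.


delta_Ah = 43.36 * (94.73 - 26.9) / 100 = 29.411 Ah
t = delta_Ah / I = 29.411 / 15.74 = 1.869 hr

1.869 hr


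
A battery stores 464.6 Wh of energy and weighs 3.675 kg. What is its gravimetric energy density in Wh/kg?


ED = E / m = 464.6 / 3.675 = 126.4 Wh/kg

126.4 Wh/kg


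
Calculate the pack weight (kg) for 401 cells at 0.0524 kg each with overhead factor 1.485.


m_pack = n * m_cell * overhead = 401 * 0.0524 * 1.485 = 31.20 kg

31.20 kg


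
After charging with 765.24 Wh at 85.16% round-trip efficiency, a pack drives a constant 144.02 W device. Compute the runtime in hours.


Step 1: E_discharge = eta/100 * E_charge = 85.16/100 * 765.24 = 651.68 Wh
Step 2: t = E_discharge / P = 651.68 / 144.02 = 4.525 hr

4.525 hr


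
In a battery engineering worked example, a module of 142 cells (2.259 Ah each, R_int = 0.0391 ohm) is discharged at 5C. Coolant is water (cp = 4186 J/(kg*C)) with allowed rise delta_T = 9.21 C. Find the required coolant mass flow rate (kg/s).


Step 1: I = 5 * 2.259 = 11.295 A
Step 2: Q_cell = I^2 * R = 11.295^2 * 0.0391 = 4.9883 W
Step 3: Q_total = 142 * 4.9883 = 708.34 W
Step 4: m_dot = Q_total / (cp * dT) = 708.34 / (4186 * 9.21) = 0.01837 kg/s

0.01837 kg/s


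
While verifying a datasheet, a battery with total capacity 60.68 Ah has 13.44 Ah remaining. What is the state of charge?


SOC = (remaining / total) * 100 = (13.44 / 60.68) * 100 = 22.15%

22.15%


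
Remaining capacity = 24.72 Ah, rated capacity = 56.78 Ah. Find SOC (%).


SOC = (remaining / total) * 100 = (24.72 / 56.78) * 100 = 43.54%

43.54%


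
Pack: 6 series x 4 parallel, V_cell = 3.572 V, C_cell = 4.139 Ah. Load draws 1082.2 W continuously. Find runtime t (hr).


Step 1: E_pack = Ns * V_cell * Np * C_cell = 6 * 3.572 * 4 * 4.139 = 354.83 Wh
Step 2: t = E_pack / P = 354.83 / 1082.2 = 0.3279 hr

0.3279 hr


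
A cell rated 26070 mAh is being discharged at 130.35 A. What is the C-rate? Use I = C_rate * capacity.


Convert: capacity = 26070 mAh = 26.07 Ah
Rearranging: C_rate = 130.35 / 26.07 = 5C

5C


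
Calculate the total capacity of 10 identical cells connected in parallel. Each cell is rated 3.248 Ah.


C_total = 10 * 3.248 = 32.48 Ah

32.48 Ah


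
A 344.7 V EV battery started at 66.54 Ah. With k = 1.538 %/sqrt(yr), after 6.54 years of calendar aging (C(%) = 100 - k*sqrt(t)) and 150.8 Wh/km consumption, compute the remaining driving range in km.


Step 1: capacity retention = 100 - 1.538 * sqrt(6.54) = 100 - 1.538 * 2.5573 = 96.067%
Step 2: C_now = 66.54 * 96.067/100 = 63.923 Ah
Step 3: E_pack = V * C_now = 344.7 * 63.923 = 22034 Wh
Step 4: range = E_pack / consumption = 22034 / 150.8 = 146.1 km

146.1 km


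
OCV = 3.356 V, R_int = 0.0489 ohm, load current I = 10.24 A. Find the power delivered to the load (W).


Step 1: V_terminal = OCV - I*R = 3.356 - 10.24 * 0.0489 = 2.8553 V
Step 2: P_out = V_terminal * I = 2.8553 * 10.24 = 29.24 W

29.24 W


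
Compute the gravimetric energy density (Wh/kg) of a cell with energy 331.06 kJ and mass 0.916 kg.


Convert: E = 331.06 kJ = 91.961 Wh
ED = E / m = 91.961 / 0.916 = 100.4 Wh/kg

100.4 Wh/kg


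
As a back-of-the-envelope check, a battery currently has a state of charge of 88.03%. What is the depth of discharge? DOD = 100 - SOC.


Complement of SOC: DOD = 100% - 88.03% = 11.97%

11.97%


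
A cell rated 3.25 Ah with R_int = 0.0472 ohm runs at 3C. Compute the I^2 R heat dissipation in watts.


Step 1: I = C_rate * capacity = 3 * 3.25 = 9.75 A
Step 2: Q = I^2 * R = 9.75^2 * 0.0472 = 95.063 * 0.0472 = 4.487 W

4.487 W


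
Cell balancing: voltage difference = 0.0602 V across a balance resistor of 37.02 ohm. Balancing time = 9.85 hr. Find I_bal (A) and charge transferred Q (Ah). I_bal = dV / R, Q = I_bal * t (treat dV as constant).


I_bal = dV / R = 0.0602 / 37.02 = 0.0016261 A
Q = I_bal * t = 0.0016261 * 9.85 = 0.01602 Ah

I=0.0016261 A, Q=0.01602 Ah


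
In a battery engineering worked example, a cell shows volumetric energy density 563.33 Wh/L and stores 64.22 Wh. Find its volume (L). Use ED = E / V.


V = E / ED = 64.22 / 563.33 = 0.1140 L

0.1140 L


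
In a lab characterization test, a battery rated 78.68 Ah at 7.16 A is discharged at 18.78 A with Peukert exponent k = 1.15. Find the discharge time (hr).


Step 1: t_rated = C / I_rated = 78.68 / 7.16 = 10.989 hr
Step 2: ratio = 7.16 / 18.78 = 0.38126
Step 3: ratio^k = 0.38126^1.15 = 0.32992
Step 4: t = t_rated * ratio^k = 10.989 * 0.32992 = 3.625 hr

3.625 hr


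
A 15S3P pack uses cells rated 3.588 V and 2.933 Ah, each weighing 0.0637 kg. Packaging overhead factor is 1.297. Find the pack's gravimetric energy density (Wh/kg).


Step 1: V_pack = 15 * 3.588 = 53.82 V
Step 2: C_pack = 3 * 2.933 = 8.799 Ah
Step 3: E_pack = V_pack * C_pack = 53.82 * 8.799 = 473.56 Wh
Step 4: m_pack = 15 * 3 * 0.0637 * 1.297 = 3.7179 kg
Step 5: ED = E_pack / m_pack = 473.56 / 3.7179 = 127.4 Wh/kg

127.4 Wh/kg


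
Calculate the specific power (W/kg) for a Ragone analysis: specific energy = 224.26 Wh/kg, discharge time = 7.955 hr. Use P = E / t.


Specific power = 224.26 Wh/kg / 7.955 hr = 28.19 W/kg

28.19 W/kg


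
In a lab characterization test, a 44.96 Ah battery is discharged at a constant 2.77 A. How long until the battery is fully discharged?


Runtime = 44.96 Ah / 2.77 A = 16.23 hr

16.23 hr


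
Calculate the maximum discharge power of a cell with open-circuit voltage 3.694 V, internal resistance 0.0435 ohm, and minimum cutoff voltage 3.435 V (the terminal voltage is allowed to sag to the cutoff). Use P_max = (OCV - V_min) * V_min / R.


dV = OCV - V_min = 0.259 V (so I_max = dV / R)
P_max = dV * V_min / R = 0.259 * 3.435 / 0.0435 = 20.45 W

20.45 W


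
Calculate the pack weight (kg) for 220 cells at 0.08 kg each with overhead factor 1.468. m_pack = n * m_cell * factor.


Cell mass sum = 220 * 0.08 = 17.6 kg
With overhead 1.468: m_pack = 17.6 * 1.468 = 25.84 kg

25.84 kg


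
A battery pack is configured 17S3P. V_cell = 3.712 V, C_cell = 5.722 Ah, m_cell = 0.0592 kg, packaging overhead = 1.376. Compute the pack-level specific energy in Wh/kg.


Step 1: V_pack = 17 * 3.712 = 63.104 V
Step 2: C_pack = 3 * 5.722 = 17.166 Ah
Step 3: E_pack = V_pack * C_pack = 63.104 * 17.166 = 1083.2 Wh
Step 4: m_pack = 17 * 3 * 0.0592 * 1.376 = 4.1544 kg
Step 5: ED = E_pack / m_pack = 1083.2 / 4.1544 = 260.7 Wh/kg

260.7 Wh/kg


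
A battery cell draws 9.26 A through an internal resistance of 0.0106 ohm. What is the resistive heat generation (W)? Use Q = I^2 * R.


Q = I^2 * R = 9.26^2 * 0.0106 = 0.9089 W

0.9089 W


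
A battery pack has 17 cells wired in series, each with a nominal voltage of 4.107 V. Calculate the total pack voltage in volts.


Series voltages add: 17 * 4.107 V = 69.819 V

69.819 V


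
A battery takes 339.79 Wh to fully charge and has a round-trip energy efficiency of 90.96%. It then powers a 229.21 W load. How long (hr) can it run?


Step 1: E_discharge = eta/100 * E_charge = 90.96/100 * 339.79 = 309.07 Wh
Step 2: t = E_discharge / P = 309.07 / 229.21 = 1.348 hr

1.348 hr


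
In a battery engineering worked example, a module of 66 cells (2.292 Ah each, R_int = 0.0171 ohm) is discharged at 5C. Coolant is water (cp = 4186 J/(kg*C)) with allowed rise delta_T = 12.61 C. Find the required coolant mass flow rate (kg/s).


Step 1: I = 5 * 2.292 = 11.46 A
Step 2: Q_cell = I^2 * R = 11.46^2 * 0.0171 = 2.2458 W
Step 3: Q_total = 66 * 2.2458 = 148.22 W
Step 4: m_dot = Q_total / (cp * dT) = 148.22 / (4186 * 12.61) = 0.002808 kg/s

0.002808 kg/s


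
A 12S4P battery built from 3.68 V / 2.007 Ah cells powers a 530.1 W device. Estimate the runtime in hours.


Step 1: E_pack = Ns * V_cell * Np * C_cell = 12 * 3.68 * 4 * 2.007 = 354.52 Wh
Step 2: t = E_pack / P = 354.52 / 530.1 = 0.6688 hr

0.6688 hr


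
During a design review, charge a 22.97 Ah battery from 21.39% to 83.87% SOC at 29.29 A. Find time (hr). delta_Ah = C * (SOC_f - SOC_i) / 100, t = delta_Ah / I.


Step 1: dSOC = 83.87% - 21.39% = 62.48%
Step 2: delta_Ah = 22.97 * 62.48 / 100 = 14.352 Ah
Step 3: t = 14.352 / 29.29 = 0.4900 hr

0.4900 hr


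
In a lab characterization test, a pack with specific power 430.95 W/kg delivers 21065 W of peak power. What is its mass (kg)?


m = P / SP = 21065 / 430.95 = 48.88 kg

48.88 kg


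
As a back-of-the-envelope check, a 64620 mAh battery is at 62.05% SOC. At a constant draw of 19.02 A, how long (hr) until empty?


Convert: C_total = 64620 mAh = 64.62 Ah
Step 1: remaining = SOC/100 * C_total = 62.05/100 * 64.62 = 40.097 Ah
Step 2: t = remaining / I = 40.097 / 19.02 = 2.108 hr

2.108 hr


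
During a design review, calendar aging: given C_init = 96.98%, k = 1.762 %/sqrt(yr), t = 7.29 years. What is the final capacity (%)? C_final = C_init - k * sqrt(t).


Step 1: sqrt(7.29 yr) = 2.7
Step 2: drop = 1.762 * 2.7 = 4.7574
Step 3: C_final = 96.98 - 4.7574 = 92.22%

92.22%


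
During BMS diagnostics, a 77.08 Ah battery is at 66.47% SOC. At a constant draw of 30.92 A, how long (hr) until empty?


Step 1: remaining = SOC/100 * C_total = 66.47/100 * 77.08 = 51.235 Ah
Step 2: t = remaining / I = 51.235 / 30.92 = 1.657 hr

1.657 hr


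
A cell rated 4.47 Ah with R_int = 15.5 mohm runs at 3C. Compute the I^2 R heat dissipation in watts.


Convert: R = 15.5 mohm = 0.0155 ohm
Step 1: I = C_rate * capacity = 3 * 4.47 = 13.41 A
Step 2: Q = I^2 * R = 13.41^2 * 0.0155 = 179.83 * 0.0155 = 2.787 W

2.787 W


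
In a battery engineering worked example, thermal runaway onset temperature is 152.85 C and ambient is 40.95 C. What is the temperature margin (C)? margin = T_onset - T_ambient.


margin = T_onset - T_ambient = 152.85 - 40.95 = 111.9 C

111.9 C


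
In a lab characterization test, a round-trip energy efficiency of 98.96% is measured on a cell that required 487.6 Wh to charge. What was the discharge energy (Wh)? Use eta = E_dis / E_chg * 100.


E_dis = eta/100 * E_chg = 98.96/100 * 487.6 = 482.5 Wh

482.5 Wh


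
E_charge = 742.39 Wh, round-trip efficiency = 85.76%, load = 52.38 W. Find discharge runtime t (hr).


Step 1: E_discharge = eta/100 * E_charge = 85.76/100 * 742.39 = 636.67 Wh
Step 2: t = E_discharge / P = 636.67 / 52.38 = 12.15 hr

12.15 hr


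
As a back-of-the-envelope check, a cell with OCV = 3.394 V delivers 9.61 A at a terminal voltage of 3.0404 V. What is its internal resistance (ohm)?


R = (OCV - V) / I = (3.394 - 3.0404) / 9.61 = 0.03680 ohm

0.03680 ohm


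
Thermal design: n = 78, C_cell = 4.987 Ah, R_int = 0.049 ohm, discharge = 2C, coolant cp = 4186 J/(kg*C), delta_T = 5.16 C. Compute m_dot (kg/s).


Step 1: I = 2 * 4.987 = 9.974 A
Step 2: Q_cell = I^2 * R = 9.974^2 * 0.049 = 4.8746 W
Step 3: Q_total = 78 * 4.8746 = 380.22 W
Step 4: m_dot = Q_total / (cp * dT) = 380.22 / (4186 * 5.16) = 0.01760 kg/s

0.01760 kg/s


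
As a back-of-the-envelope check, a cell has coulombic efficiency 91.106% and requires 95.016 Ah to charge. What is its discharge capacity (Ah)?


Q_dis = eta/100 * Q_chg = 91.106/100 * 95.016 = 86.57 Ah

86.57 Ah


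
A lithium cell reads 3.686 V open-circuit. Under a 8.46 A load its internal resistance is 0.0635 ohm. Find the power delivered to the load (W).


Step 1: V_terminal = OCV - I*R = 3.686 - 8.46 * 0.0635 = 3.1488 V
Step 2: P_out = V_terminal * I = 3.1488 * 8.46 = 26.64 W

26.64 W


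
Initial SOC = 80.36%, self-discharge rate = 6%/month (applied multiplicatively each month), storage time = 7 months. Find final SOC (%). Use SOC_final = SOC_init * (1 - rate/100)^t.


Monthly retention factor = 1 - 6/100 = 0.94
Over 7 months: factor^7 = 0.64848
SOC_final = 80.36 * 0.64848 = 52.11%

52.11%


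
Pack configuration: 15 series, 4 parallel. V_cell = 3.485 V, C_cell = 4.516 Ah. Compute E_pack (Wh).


E = Ns * Vcell * Np * Ccell = 15 * 3.485 * 4 * 4.516 = 944.3 Wh

944.3 Wh


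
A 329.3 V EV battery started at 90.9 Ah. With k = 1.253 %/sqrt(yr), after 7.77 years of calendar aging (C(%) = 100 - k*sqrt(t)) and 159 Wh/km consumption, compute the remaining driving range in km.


Step 1: capacity retention = 100 - 1.253 * sqrt(7.77) = 100 - 1.253 * 2.7875 = 96.507%
Step 2: C_now = 90.9 * 96.507/100 = 87.725 Ah
Step 3: E_pack = V * C_now = 329.3 * 87.725 = 28888 Wh
Step 4: range = E_pack / consumption = 28888 / 159 = 181.7 km

181.7 km


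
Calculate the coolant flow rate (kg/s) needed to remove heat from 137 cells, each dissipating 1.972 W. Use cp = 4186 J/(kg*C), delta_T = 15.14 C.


Q_total = 137 * 1.972 = 270.16 W
m_dot = Q_total / (cp * dT) = 270.16 / (4186 * 15.14) = 0.004263 kg/s

0.004263 kg/s


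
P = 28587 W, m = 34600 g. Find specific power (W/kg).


Convert: m = 34600 g = 34.6 kg
SP = P / m = 28587 / 34.6 = 826.2 W/kg

826.2 W/kg


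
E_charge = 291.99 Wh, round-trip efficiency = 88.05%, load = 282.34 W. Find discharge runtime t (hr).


Step 1: E_discharge = eta/100 * E_charge = 88.05/100 * 291.99 = 257.1 Wh
Step 2: t = E_discharge / P = 257.1 / 282.34 = 0.9106 hr

0.9106 hr


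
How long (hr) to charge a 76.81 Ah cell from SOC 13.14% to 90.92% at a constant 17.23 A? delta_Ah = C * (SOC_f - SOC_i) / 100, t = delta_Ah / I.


delta_Ah = 76.81 * (90.92 - 13.14) / 100 = 59.743 Ah
t = delta_Ah / I = 59.743 / 17.23 = 3.467 hr

3.467 hr


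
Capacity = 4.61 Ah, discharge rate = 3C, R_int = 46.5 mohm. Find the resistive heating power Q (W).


Convert: R = 46.5 mohm = 0.0465 ohm
Step 1: I = C_rate * capacity = 3 * 4.61 = 13.83 A
Step 2: Q = I^2 * R = 13.83^2 * 0.0465 = 191.27 * 0.0465 = 8.894 W

8.894 W


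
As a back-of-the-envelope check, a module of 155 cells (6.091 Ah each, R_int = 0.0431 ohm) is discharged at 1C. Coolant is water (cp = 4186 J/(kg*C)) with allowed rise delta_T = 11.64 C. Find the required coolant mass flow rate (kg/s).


Step 1: I = 1 * 6.091 = 6.091 A
Step 2: Q_cell = I^2 * R = 6.091^2 * 0.0431 = 1.599 W
Step 3: Q_total = 155 * 1.599 = 247.85 W
Step 4: m_dot = Q_total / (cp * dT) = 247.85 / (4186 * 11.64) = 0.005087 kg/s

0.005087 kg/s


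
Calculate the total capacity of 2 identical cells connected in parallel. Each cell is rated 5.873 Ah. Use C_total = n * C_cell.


C_total = 2 * 5.873 = 11.746 Ah

11.746 Ah


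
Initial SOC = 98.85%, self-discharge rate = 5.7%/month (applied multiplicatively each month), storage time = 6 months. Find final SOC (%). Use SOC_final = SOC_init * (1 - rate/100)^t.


Monthly retention factor = 1 - 5.7/100 = 0.943
Over 6 months: factor^6 = 0.70319
SOC_final = 98.85 * 0.70319 = 69.51%

69.51%


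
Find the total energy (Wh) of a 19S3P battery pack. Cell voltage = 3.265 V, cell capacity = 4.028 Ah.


E = Ns * Vcell * Np * Ccell = 19 * 3.265 * 3 * 4.028 = 749.6 Wh

749.6 Wh


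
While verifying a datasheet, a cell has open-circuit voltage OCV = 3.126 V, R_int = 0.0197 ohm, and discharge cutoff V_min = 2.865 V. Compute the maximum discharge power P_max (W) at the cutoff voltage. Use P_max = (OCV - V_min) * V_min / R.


P_max = (OCV - V_min) * V_min / R = (3.126 - 2.865) * 2.865 / 0.0197 = 0.261 * 2.865 / 0.0197 = 37.96 W

37.96 W


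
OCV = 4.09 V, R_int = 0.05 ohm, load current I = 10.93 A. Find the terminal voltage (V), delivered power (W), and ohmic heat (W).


Step 1: V_terminal = OCV - I*R = 4.09 - 10.93 * 0.05 = 3.5435 V
Step 2: P_out = V_terminal * I = 3.5435 * 10.93 = 38.73 W
Step 3: Q = I^2 * R = 10.93^2 * 0.05 = 5.973 W

V=3.5435 V, P=38.73 W, Q=5.973 W


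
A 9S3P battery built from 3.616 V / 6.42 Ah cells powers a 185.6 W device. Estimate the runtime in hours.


Step 1: E_pack = Ns * V_cell * Np * C_cell = 9 * 3.616 * 3 * 6.42 = 626.8 Wh
Step 2: t = E_pack / P = 626.8 / 185.6 = 3.377 hr

3.377 hr


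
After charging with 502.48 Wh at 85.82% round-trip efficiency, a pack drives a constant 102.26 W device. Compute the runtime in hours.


Step 1: E_discharge = eta/100 * E_charge = 85.82/100 * 502.48 = 431.23 Wh
Step 2: t = E_discharge / P = 431.23 / 102.26 = 4.217 hr

4.217 hr


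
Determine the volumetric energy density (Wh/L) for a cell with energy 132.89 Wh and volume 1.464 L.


ED = E / V = 132.89 / 1.464 = 90.77 Wh/L

90.77 Wh/L


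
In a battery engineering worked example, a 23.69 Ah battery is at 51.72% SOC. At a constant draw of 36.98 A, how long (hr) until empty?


Step 1: remaining = SOC/100 * C_total = 51.72/100 * 23.69 = 12.252 Ah
Step 2: t = remaining / I = 12.252 / 36.98 = 0.3313 hr

0.3313 hr


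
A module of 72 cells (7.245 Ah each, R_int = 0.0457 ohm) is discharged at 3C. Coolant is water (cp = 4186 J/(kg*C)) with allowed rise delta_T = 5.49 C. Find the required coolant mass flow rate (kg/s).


Step 1: I = 3 * 7.245 = 21.735 A
Step 2: Q_cell = I^2 * R = 21.735^2 * 0.0457 = 21.589 W
Step 3: Q_total = 72 * 21.589 = 1554.4 W
Step 4: m_dot = Q_total / (cp * dT) = 1554.4 / (4186 * 5.49) = 0.06764 kg/s

0.06764 kg/s


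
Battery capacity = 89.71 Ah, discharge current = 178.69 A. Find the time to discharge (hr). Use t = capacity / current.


t = capacity / current = 89.71 / 178.69 = 0.5020 hr

0.5020 hr


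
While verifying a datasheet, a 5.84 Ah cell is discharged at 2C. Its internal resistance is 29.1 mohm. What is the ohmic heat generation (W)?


Convert: R = 29.1 mohm = 0.0291 ohm
Step 1: I = C_rate * capacity = 2 * 5.84 = 11.68 A
Step 2: Q = I^2 * R = 11.68^2 * 0.0291 = 136.42 * 0.0291 = 3.970 W

3.970 W


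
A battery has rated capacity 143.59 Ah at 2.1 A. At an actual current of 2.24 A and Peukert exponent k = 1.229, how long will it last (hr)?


t_rated = C / I_rated = 143.59 / 2.1 = 68.376 hr
(I_rated/I)^k = (0.9375)^1.229 = 0.92375
t = t_rated * (I_rated/I)^k = 68.376 * 0.92375 = 63.16 hr

63.16 hr


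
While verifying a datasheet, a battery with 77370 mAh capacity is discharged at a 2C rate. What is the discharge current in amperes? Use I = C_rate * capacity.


Convert: capacity = 77370 mAh = 77.37 Ah
At 2C: I = 2 * 77.37 Ah = 154.74 A

154.74 A


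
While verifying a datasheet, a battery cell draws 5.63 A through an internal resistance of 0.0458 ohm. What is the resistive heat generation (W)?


I^2 = 31.697
Q = 31.697 * 0.0458 = 1.452 W

1.452 W


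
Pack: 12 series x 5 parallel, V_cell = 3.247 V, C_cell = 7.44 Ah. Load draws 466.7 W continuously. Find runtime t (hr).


Step 1: E_pack = Ns * V_cell * Np * C_cell = 12 * 3.247 * 5 * 7.44 = 1449.5 Wh
Step 2: t = E_pack / P = 1449.5 / 466.7 = 3.106 hr

3.106 hr


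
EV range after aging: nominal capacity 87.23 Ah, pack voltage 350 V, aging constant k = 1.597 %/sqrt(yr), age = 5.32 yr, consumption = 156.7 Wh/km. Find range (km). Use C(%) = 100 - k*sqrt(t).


Step 1: capacity retention = 100 - 1.597 * sqrt(5.32) = 100 - 1.597 * 2.3065 = 96.317%
Step 2: C_now = 87.23 * 96.317/100 = 84.017 Ah
Step 3: E_pack = V * C_now = 350 * 84.017 = 29406 Wh
Step 4: range = E_pack / consumption = 29406 / 156.7 = 187.7 km

187.7 km


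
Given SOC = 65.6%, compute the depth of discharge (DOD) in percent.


DOD = 100 - SOC = 100 - 65.6 = 34.4%

34.4%


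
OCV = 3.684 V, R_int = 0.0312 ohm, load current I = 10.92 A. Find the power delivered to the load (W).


Step 1: V_terminal = OCV - I*R = 3.684 - 10.92 * 0.0312 = 3.3433 V
Step 2: P_out = V_terminal * I = 3.3433 * 10.92 = 36.51 W

36.51 W


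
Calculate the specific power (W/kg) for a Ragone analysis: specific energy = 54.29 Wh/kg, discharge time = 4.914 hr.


Specific power = 54.29 Wh/kg / 4.914 hr = 11.05 W/kg

11.05 W/kg


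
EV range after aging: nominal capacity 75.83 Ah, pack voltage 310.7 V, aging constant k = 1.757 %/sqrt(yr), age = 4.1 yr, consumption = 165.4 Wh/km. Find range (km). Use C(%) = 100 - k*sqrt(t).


Step 1: capacity retention = 100 - 1.757 * sqrt(4.1) = 100 - 1.757 * 2.0248 = 96.442%
Step 2: C_now = 75.83 * 96.442/100 = 73.132 Ah
Step 3: E_pack = V * C_now = 310.7 * 73.132 = 22722 Wh
Step 4: range = E_pack / consumption = 22722 / 165.4 = 137.4 km

137.4 km


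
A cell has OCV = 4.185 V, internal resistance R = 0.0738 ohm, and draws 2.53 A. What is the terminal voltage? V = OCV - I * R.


IR drop = 2.53 * 0.0738 = 0.18671 V
V = 4.185 - 0.18671 = 3.998 V

3.998 V


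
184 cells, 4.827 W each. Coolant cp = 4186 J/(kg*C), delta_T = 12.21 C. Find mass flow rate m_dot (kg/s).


Step 1: Total heat Q = 184 * 4.827 W = 888.17 W
Step 2: denom = cp * dT = 4186 * 12.21 = 51111
Step 3: m_dot = 888.17 / 51111 = 0.01738 kg/s

0.01738 kg/s


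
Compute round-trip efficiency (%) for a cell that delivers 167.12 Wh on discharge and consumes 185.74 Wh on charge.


Round-trip efficiency = 167.12/185.74 * 100% = 89.98%

89.98%


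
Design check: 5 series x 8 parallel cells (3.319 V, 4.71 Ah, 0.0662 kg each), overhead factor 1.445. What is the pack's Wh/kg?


Step 1: V_pack = 5 * 3.319 = 16.595 V
Step 2: C_pack = 8 * 4.71 = 37.68 Ah
Step 3: E_pack = V_pack * C_pack = 16.595 * 37.68 = 625.3 Wh
Step 4: m_pack = 5 * 8 * 0.0662 * 1.445 = 3.8264 kg
Step 5: ED = E_pack / m_pack = 625.3 / 3.8264 = 163.4 Wh/kg

163.4 Wh/kg


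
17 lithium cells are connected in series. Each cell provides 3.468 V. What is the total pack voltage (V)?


Series voltages add: 17 * 3.468 V = 58.956 V

58.956 V


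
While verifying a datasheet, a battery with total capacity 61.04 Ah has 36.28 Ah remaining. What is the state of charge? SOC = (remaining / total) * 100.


SOC% = 36.28 / 61.04 * 100 = 59.44%

59.44%


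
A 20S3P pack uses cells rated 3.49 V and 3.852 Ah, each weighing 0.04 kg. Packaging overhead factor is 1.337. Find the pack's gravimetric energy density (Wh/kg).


Step 1: V_pack = 20 * 3.49 = 69.8 V
Step 2: C_pack = 3 * 3.852 = 11.556 Ah
Step 3: E_pack = V_pack * C_pack = 69.8 * 11.556 = 806.61 Wh
Step 4: m_pack = 20 * 3 * 0.04 * 1.337 = 3.2088 kg
Step 5: ED = E_pack / m_pack = 806.61 / 3.2088 = 251.4 Wh/kg

251.4 Wh/kg


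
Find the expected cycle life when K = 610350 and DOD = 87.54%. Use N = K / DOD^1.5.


Step 1: DOD^1.5 = 87.54^1.5 = 819.05
Step 2: N = 610350 / 819.05 = 745.2 cycles

745.2 cycles


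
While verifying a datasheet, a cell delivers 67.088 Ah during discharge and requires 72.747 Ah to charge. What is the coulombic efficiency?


Coulombic efficiency = 67.088/72.747 * 100% = 92.22%

92.22%


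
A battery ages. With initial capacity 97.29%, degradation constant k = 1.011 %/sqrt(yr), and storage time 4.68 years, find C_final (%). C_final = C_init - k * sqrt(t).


Step 1: sqrt(4.68 yr) = 2.1633
Step 2: drop = 1.011 * 2.1633 = 2.1871
Step 3: C_final = 97.29 - 2.1871 = 95.10%

95.10%


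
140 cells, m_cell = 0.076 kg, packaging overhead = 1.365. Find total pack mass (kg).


m_pack = n * m_cell * overhead = 140 * 0.076 * 1.365 = 14.52 kg

14.52 kg


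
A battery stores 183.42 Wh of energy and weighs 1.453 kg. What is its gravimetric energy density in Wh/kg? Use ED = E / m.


Specific energy = 183.42 Wh / 1.453 kg = 126.2 Wh/kg

126.2 Wh/kg


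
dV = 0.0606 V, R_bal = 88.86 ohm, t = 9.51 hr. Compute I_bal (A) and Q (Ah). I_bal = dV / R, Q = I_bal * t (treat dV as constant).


I_bal = dV / R = 0.0606 / 88.86 = 6.8197e-04 A
Q = I_bal * t = 6.8197e-04 * 9.51 = 0.006486 Ah

I=6.8197e-04 A, Q=0.006486 Ah


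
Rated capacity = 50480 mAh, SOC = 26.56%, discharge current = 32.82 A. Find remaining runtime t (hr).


Convert: C_total = 50480 mAh = 50.48 Ah
Step 1: remaining = SOC/100 * C_total = 26.56/100 * 50.48 = 13.407 Ah
Step 2: t = remaining / I = 13.407 / 32.82 = 0.4085 hr

0.4085 hr


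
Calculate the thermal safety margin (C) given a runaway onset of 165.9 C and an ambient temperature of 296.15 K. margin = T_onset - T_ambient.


Convert: T_ambient = 296.15 K = 23 C
margin = 165.9 - 23 = 142.9 C

142.9 C


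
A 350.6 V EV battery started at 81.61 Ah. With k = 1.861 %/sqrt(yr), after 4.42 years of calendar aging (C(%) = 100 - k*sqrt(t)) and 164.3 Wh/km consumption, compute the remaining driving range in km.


Step 1: capacity retention = 100 - 1.861 * sqrt(4.42) = 100 - 1.861 * 2.1024 = 96.087%
Step 2: C_now = 81.61 * 96.087/100 = 78.417 Ah
Step 3: E_pack = V * C_now = 350.6 * 78.417 = 27493 Wh
Step 4: range = E_pack / consumption = 27493 / 164.3 = 167.3 km

167.3 km


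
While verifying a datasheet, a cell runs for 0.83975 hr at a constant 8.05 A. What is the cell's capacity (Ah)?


C = I * t = 8.05 * 0.83975 = 6.760 Ah

6.760 Ah


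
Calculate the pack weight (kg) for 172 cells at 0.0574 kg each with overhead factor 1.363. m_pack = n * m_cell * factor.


Cell mass sum = 172 * 0.0574 = 9.8728 kg
With overhead 1.363: m_pack = 9.8728 * 1.363 = 13.46 kg

13.46 kg


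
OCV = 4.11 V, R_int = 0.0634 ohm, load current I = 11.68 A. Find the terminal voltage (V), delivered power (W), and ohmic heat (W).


Step 1: V_terminal = OCV - I*R = 4.11 - 11.68 * 0.0634 = 3.3695 V
Step 2: P_out = V_terminal * I = 3.3695 * 11.68 = 39.36 W
Step 3: Q = I^2 * R = 11.68^2 * 0.0634 = 8.649 W

V=3.3695 V, P=39.36 W, Q=8.649 W


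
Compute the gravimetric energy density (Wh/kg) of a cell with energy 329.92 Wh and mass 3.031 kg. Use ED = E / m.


Specific energy = 329.92 Wh / 3.031 kg = 108.8 Wh/kg

108.8 Wh/kg


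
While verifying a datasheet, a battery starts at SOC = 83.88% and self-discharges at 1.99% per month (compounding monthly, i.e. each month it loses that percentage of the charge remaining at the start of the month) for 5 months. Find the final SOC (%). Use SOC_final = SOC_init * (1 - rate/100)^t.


Monthly retention factor = 1 - 1.99/100 = 0.9801
Over 5 months: factor^5 = 0.90438
SOC_final = 83.88 * 0.90438 = 75.86%

75.86%


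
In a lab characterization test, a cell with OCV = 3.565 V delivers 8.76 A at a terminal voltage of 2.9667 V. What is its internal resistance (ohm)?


R = (OCV - V) / I = (3.565 - 2.9667) / 8.76 = 0.06830 ohm

0.06830 ohm


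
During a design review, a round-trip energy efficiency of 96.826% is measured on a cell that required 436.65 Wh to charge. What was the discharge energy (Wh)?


E_dis = eta/100 * E_chg = 96.826/100 * 436.65 = 422.8 Wh

422.8 Wh


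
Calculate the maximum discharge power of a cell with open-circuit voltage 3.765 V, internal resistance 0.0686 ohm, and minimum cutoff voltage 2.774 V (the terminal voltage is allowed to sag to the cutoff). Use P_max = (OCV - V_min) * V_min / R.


P_max = (OCV - V_min) * V_min / R = (3.765 - 2.774) * 2.774 / 0.0686 = 0.991 * 2.774 / 0.0686 = 40.07 W

40.07 W


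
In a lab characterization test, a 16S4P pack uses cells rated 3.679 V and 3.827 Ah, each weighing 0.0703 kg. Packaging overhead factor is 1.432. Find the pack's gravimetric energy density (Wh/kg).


Step 1: V_pack = 16 * 3.679 = 58.864 V
Step 2: C_pack = 4 * 3.827 = 15.308 Ah
Step 3: E_pack = V_pack * C_pack = 58.864 * 15.308 = 901.09 Wh
Step 4: m_pack = 16 * 4 * 0.0703 * 1.432 = 6.4429 kg
Step 5: ED = E_pack / m_pack = 901.09 / 6.4429 = 139.9 Wh/kg

139.9 Wh/kg


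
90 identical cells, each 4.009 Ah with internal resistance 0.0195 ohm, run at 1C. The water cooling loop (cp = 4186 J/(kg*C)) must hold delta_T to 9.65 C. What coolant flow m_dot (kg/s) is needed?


Step 1: I = 1 * 4.009 = 4.009 A
Step 2: Q_cell = I^2 * R = 4.009^2 * 0.0195 = 0.31341 W
Step 3: Q_total = 90 * 0.31341 = 28.207 W
Step 4: m_dot = Q_total / (cp * dT) = 28.207 / (4186 * 9.65) = 6.983e-04 kg/s

6.983e-04 kg/s


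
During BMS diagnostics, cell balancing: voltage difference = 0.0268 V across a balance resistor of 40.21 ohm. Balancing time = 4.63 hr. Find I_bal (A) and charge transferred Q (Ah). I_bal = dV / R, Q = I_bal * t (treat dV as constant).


I_bal = dV / R = 0.0268 / 40.21 = 6.6650e-04 A
Q = I_bal * t = 6.6650e-04 * 4.63 = 0.003086 Ah

I=6.6650e-04 A, Q=0.003086 Ah


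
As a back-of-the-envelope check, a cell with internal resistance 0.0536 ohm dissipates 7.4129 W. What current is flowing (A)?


I = sqrt(Q / R) = sqrt(7.4129 / 0.0536) = sqrt(138.3) = 11.76 A

11.76 A


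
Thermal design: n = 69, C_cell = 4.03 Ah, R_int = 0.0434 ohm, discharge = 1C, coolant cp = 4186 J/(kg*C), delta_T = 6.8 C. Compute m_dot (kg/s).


Step 1: I = 1 * 4.03 = 4.03 A
Step 2: Q_cell = I^2 * R = 4.03^2 * 0.0434 = 0.70486 W
Step 3: Q_total = 69 * 0.70486 = 48.635 W
Step 4: m_dot = Q_total / (cp * dT) = 48.635 / (4186 * 6.8) = 0.001709 kg/s

0.001709 kg/s


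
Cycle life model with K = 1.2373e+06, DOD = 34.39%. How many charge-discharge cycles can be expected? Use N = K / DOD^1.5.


Step 1: DOD^1.5 = 34.39^1.5 = 201.67
Step 2: N = 1.2373e+06 / 201.67 = 6135 cycles

6135 cycles


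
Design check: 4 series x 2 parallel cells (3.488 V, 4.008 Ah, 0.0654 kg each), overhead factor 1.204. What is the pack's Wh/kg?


Step 1: V_pack = 4 * 3.488 = 13.952 V
Step 2: C_pack = 2 * 4.008 = 8.016 Ah
Step 3: E_pack = V_pack * C_pack = 13.952 * 8.016 = 111.84 Wh
Step 4: m_pack = 4 * 2 * 0.0654 * 1.204 = 0.62993 kg
Step 5: ED = E_pack / m_pack = 111.84 / 0.62993 = 177.5 Wh/kg

177.5 Wh/kg


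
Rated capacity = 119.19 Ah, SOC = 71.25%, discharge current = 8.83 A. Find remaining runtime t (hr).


Step 1: remaining = SOC/100 * C_total = 71.25/100 * 119.19 = 84.923 Ah
Step 2: t = remaining / I = 84.923 / 8.83 = 9.618 hr

9.618 hr


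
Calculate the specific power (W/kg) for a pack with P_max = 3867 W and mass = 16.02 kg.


SP = P / m = 3867 / 16.02 = 241.4 W/kg

241.4 W/kg


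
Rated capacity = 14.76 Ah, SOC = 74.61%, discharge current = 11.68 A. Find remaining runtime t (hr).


Step 1: remaining = SOC/100 * C_total = 74.61/100 * 14.76 = 11.012 Ah
Step 2: t = remaining / I = 11.012 / 11.68 = 0.9428 hr

0.9428 hr


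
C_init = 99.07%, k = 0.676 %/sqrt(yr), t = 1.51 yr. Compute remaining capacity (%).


Step 1: sqrt(1.51 yr) = 1.2288
Step 2: drop = 0.676 * 1.2288 = 0.83067
Step 3: C_final = 99.07 - 0.83067 = 98.24%

98.24%


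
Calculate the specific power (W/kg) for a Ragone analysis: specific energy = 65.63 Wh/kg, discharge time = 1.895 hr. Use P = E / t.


Specific power = 65.63 Wh/kg / 1.895 hr = 34.63 W/kg

34.63 W/kg


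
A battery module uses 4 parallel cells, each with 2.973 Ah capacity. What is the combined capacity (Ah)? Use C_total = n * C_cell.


C_total = 4 * 2.973 = 11.892 Ah

11.892 Ah


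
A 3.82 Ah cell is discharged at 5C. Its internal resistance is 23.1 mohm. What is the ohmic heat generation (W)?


Convert: R = 23.1 mohm = 0.0231 ohm
Step 1: I = C_rate * capacity = 5 * 3.82 = 19.1 A
Step 2: Q = I^2 * R = 19.1^2 * 0.0231 = 364.81 * 0.0231 = 8.427 W

8.427 W


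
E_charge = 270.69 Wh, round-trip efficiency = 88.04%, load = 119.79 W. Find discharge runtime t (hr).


Step 1: E_discharge = eta/100 * E_charge = 88.04/100 * 270.69 = 238.32 Wh
Step 2: t = E_discharge / P = 238.32 / 119.79 = 1.989 hr

1.989 hr


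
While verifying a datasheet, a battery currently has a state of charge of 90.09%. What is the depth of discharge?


DOD = 100 - SOC = 100 - 90.09 = 9.91%

9.91%


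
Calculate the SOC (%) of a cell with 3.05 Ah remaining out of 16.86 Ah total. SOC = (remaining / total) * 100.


SOC = (remaining / total) * 100 = (3.05 / 16.86) * 100 = 18.09%

18.09%


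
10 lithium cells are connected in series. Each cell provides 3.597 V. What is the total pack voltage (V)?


With 10 cells in series at 3.597 V each, V_pack = 35.97 V

35.97 V


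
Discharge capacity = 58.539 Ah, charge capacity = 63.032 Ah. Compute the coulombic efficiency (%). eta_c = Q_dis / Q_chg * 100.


Coulombic efficiency = 58.539/63.032 * 100% = 92.87%

92.87%


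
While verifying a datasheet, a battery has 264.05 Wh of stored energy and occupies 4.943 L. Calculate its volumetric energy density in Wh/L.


ED = E / V = 264.05 / 4.943 = 53.42 Wh/L

53.42 Wh/L


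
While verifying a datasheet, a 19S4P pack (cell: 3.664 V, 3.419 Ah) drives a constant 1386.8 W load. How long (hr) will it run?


Step 1: E_pack = Ns * V_cell * Np * C_cell = 19 * 3.664 * 4 * 3.419 = 952.07 Wh
Step 2: t = E_pack / P = 952.07 / 1386.8 = 0.6865 hr

0.6865 hr


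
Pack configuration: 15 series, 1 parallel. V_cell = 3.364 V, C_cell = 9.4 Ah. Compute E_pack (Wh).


V_pack = 15 * 3.364 = 50.46 V
C_pack = 1 * 9.4 = 9.4 Ah
E = V_pack * C_pack = 50.46 * 9.4 = 474.3 Wh

474.3 Wh


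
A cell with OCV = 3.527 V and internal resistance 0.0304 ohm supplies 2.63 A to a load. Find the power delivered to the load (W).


Step 1: V_terminal = OCV - I*R = 3.527 - 2.63 * 0.0304 = 3.447 V
Step 2: P_out = V_terminal * I = 3.447 * 2.63 = 9.066 W

9.066 W


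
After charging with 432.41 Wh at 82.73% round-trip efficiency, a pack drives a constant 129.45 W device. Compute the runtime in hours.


Step 1: E_discharge = eta/100 * E_charge = 82.73/100 * 432.41 = 357.73 Wh
Step 2: t = E_discharge / P = 357.73 / 129.45 = 2.763 hr

2.763 hr


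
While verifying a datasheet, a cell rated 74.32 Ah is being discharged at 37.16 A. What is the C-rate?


C_rate = I / capacity = 37.16 / 74.32 = 0.5C

0.5C


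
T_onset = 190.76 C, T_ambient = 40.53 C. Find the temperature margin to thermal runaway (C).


Safety margin = 190.76 C - 40.53 C = 150.23 C

150.23 C


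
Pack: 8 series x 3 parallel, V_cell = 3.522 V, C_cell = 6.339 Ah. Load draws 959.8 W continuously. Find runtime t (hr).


Step 1: E_pack = Ns * V_cell * Np * C_cell = 8 * 3.522 * 3 * 6.339 = 535.82 Wh
Step 2: t = E_pack / P = 535.82 / 959.8 = 0.5583 hr

0.5583 hr


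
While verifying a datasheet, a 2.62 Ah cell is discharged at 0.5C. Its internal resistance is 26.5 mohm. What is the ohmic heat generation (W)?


Convert: R = 26.5 mohm = 0.0265 ohm
Step 1: I = C_rate * capacity = 0.5 * 2.62 = 1.31 A
Step 2: Q = I^2 * R = 1.31^2 * 0.0265 = 1.7161 * 0.0265 = 0.04548 W

0.04548 W


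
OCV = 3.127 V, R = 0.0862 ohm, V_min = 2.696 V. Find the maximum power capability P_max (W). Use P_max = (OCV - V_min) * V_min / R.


P_max = (OCV - V_min) * V_min / R = (3.127 - 2.696) * 2.696 / 0.0862 = 0.431 * 2.696 / 0.0862 = 13.48 W

13.48 W


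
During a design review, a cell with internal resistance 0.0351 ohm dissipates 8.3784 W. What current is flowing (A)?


I = sqrt(Q / R) = sqrt(8.3784 / 0.0351) = sqrt(238.7) = 15.45 A

15.45 A


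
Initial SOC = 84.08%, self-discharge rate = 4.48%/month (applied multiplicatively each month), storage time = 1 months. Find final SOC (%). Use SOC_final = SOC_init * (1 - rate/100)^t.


decay = (1 - 4.48/100)^1 = 0.9552
SOC_final = 84.08 * 0.9552 = 80.31%

80.31%


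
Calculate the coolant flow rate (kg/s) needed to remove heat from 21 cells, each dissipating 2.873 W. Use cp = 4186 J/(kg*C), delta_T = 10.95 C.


Step 1: Total heat Q = 21 * 2.873 W = 60.333 W
Step 2: denom = cp * dT = 4186 * 10.95 = 45837
Step 3: m_dot = 60.333 / 45837 = 0.001316 kg/s

0.001316 kg/s


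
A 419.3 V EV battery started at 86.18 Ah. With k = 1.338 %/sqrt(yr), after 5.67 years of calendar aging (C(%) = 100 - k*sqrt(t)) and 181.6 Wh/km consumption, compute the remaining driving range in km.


Step 1: capacity retention = 100 - 1.338 * sqrt(5.67) = 100 - 1.338 * 2.3812 = 96.814%
Step 2: C_now = 86.18 * 96.814/100 = 83.434 Ah
Step 3: E_pack = V * C_now = 419.3 * 83.434 = 34984 Wh
Step 4: range = E_pack / consumption = 34984 / 181.6 = 192.6 km

192.6 km


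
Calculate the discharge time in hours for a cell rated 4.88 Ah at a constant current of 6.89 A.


t = capacity / current = 4.88 / 6.89 = 0.7083 hr

0.7083 hr


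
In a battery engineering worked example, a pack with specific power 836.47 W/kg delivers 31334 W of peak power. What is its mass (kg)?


m = P / SP = 31334 / 836.47 = 37.46 kg

37.46 kg


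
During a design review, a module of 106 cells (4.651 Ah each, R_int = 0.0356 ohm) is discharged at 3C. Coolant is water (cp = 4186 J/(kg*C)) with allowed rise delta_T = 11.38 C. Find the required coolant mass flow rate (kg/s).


Step 1: I = 3 * 4.651 = 13.953 A
Step 2: Q_cell = I^2 * R = 13.953^2 * 0.0356 = 6.9308 W
Step 3: Q_total = 106 * 6.9308 = 734.66 W
Step 4: m_dot = Q_total / (cp * dT) = 734.66 / (4186 * 11.38) = 0.01542 kg/s

0.01542 kg/s


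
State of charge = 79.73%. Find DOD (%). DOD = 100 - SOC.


Complement of SOC: DOD = 100% - 79.73% = 20.27%

20.27%


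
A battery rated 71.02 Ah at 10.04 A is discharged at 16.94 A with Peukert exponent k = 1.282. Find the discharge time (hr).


t_rated = C / I_rated = 71.02 / 10.04 = 7.0737 hr
(I_rated/I)^k = (0.59268)^1.282 = 0.51139
t = t_rated * (I_rated/I)^k = 7.0737 * 0.51139 = 3.617 hr

3.617 hr


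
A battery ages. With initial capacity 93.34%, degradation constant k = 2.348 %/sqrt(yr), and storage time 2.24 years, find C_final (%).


Step 1: sqrt(2.24 yr) = 1.4967
Step 2: drop = 2.348 * 1.4967 = 3.5143
Step 3: C_final = 93.34 - 3.5143 = 89.83%

89.83%
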